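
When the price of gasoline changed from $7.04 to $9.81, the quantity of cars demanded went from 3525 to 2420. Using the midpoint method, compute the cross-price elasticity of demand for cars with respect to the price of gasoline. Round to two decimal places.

-1.13

%ΔQ_x = (2420 − 3525)/[(3525+2420)/2] = -1105/2972.5 ≈ -0.3717.
%ΔP_y = (9.81 − 7.04)/[(7.04+9.81)/2] ≈ 0.3288.
E_xy = -0.3717/0.3288 ≈ -1.13.
E_xy < 0, so cars and gasoline are complements.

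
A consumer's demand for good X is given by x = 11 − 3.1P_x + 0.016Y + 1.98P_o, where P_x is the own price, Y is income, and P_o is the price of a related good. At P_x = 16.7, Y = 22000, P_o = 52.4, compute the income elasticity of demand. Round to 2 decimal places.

First evaluate x: 11 − 3.1(16.7) + 0.016(22000) + 1.98(52.4) = 11 − 51.77 + 352 + 103.752 = 414.982.
∂x/∂Y = +0.016, so E_I = 0.016·(22000/414.982) ≈ 0.85.
E_I ∈ (0,1): normal good (necessity).

0.85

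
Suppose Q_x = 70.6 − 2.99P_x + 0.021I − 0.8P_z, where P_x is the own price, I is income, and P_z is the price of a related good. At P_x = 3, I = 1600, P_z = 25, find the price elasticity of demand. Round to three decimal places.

-0.119

Substituting, Q_x = 70.6 − 2.99(3) + 0.021(1600) − 0.8(25) = 70.6 − 8.97 + 33.6 − 20 = 75.23.
∂Q_x/∂P_x = −2.99, so E_p = (−2.99)·(3/75.23) ≈ -0.119.
|E_p| < 1: demand is inelastic.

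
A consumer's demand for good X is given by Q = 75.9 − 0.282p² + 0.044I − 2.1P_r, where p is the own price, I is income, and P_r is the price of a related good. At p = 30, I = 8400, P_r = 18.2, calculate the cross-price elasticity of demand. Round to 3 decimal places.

First evaluate Q: 75.9 − 0.282(30)² + 0.044(8400) − 2.1(18.2) = 75.9 − 253.8 + 369.6 − 38.22 = 153.48.
∂Q/∂P_r = −2.1, so E_xy = -2.1·(18.2/153.48) ≈ -0.249.
E_xy < 0: the goods are complements.

-0.249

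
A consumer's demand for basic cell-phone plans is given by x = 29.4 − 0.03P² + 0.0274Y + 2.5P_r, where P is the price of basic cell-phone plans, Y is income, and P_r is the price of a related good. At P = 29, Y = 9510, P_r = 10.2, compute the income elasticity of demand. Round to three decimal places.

Evaluating quantity at (P, Y, P_r) gives x = 29.4 − 0.03(29)² + 0.0274(9510) + 2.5(10.2) = 29.4 − 25.23 + 260.574 + 25.5 = 290.244.
∂x/∂Y = +0.0274, so E_I = 0.0274·(9510/290.244) ≈ 0.898.
E_I ∈ (0,1): normal good (necessity).

0.898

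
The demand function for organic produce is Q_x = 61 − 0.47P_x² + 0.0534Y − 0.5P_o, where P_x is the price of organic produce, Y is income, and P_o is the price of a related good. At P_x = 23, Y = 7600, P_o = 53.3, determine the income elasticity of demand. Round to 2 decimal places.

Evaluating quantity at (P_x, Y, P_o) gives Q_x = 61 − 0.47(23)² + 0.0534(7600) − 0.5(53.3) = 61 − 248.63 + 405.84 − 26.65 = 191.56.
∂Q_x/∂Y = +0.0534, so E_I = 0.0534·(7600/191.56) ≈ 2.12.
E_I > 1: normal good (luxury).

2.12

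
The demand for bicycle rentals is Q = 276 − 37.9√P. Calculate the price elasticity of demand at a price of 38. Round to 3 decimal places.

-2.757

At P = 38, Q = 42.3687.
dQ/dP = −37.9/(2√P) = −37.9/(2·6.1644).
Point elasticity E = (dQ/dP)·(P/Q) = -3.0741 × 38/42.3687 ≈ -2.757.
|E| > 1, so demand is elastic at this price.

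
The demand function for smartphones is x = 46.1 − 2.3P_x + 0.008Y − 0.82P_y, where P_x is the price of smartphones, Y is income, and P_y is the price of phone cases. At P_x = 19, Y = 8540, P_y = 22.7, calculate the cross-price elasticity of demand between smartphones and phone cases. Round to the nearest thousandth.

-0.357

First evaluate x: 46.1 − 2.3(19) + 0.008(8540) − 0.82(22.7) = 46.1 − 43.7 + 68.32 − 18.614 = 52.106.
∂x/∂P_y = −0.82, so E_xy = -0.82·(22.7/52.106) ≈ -0.357.
E_xy < 0: the goods are complements.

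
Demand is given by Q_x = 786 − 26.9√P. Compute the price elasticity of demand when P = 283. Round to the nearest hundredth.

-0.68

At P = 283, Q_x = 333.472.
dQ_x/dP = −26.9/(2√P) = −26.9/(2·16.8226).
Point elasticity E = (dQ_x/dP)·(P/Q_x) = -0.7995 × 283/333.472 ≈ -0.68.
|E| < 1, so demand is inelastic at this price.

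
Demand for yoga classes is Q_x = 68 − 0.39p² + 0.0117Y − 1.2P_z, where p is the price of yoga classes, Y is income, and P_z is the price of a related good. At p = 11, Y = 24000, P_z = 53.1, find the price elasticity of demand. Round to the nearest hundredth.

Substituting, Q_x = 68 − 0.39(11)² + 0.0117(24000) − 1.2(53.1) = 68 − 47.19 + 280.8 − 63.72 = 237.89.
∂Q_x/∂p = −2·0.39·p = -8.58, so E_p = -8.58·(11/237.89) ≈ -0.40.
|E_p| < 1: demand is inelastic.

-0.40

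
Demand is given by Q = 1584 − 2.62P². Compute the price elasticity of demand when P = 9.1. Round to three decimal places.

At P = 9.1, Q = 1367.0378.
dQ/dP = −2·2.62·P = −47.684.
Point elasticity E = (dQ/dP)·(P/Q) = -47.684 × 9.1/1367.0378 ≈ -0.317.
|E| < 1, so demand is inelastic at this price.

-0.317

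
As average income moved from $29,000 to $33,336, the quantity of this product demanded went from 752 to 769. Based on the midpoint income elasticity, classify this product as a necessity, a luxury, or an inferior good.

%ΔQ = (769 − 752)/[(752+769)/2] = 17/760.5 ≈ 0.0224.
%ΔI = (33,336 − 29,000)/[(29,000+33,336)/2] = 4336/31168 ≈ 0.1391.
E_I = %ΔQ/%ΔI ≈ 0.161.
E_I ∈ (0,1): normal good (necessity).

necessity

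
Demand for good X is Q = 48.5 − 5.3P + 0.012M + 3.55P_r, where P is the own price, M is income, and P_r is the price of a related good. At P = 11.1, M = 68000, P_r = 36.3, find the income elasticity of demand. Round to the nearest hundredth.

0.87

Evaluating quantity at (P, M, P_r) gives Q = 48.5 − 5.3(11.1) + 0.012(68000) + 3.55(36.3) = 48.5 − 58.83 + 816 + 128.865 = 934.535.
∂Q/∂M = +0.012, so E_I = 0.012·(68000/934.535) ≈ 0.87.
E_I ∈ (0,1): normal good (necessity).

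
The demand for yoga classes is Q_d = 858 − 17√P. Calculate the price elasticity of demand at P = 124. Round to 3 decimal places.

At P = 124, Q_d = 668.696.
dQ_d/dP = −17/(2√P) = −17/(2·11.1355).
Point elasticity E = (dQ_d/dP)·(P/Q_d) = -0.7633 × 124/668.696 ≈ -0.142.
|E| < 1, so demand is inelastic at this price.

-0.142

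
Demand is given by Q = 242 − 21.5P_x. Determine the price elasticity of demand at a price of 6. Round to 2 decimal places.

At P_x = 6, Q = 113.
dQ/dP_x = −21.5.
Point elasticity E = (dQ/dP_x)·(P_x/Q) = -21.5 × 6/113 ≈ -1.14.
|E| > 1, so demand is elastic at this price.

-1.14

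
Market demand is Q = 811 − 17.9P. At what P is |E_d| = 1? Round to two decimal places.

22.65

For linear demand Q = a − bP, E = −bP/(a − bP). |E| = 1 ⇒ bP = a − bP ⇒ P = a/(2b).
P = 811/(2·17.9) ≈ 22.65.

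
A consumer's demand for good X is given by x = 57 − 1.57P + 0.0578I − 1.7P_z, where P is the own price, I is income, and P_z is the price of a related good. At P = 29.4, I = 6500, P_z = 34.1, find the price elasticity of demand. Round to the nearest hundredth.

-0.14

Evaluating quantity at (P, I, P_z) gives x = 57 − 1.57(29.4) + 0.0578(6500) − 1.7(34.1) = 57 − 46.158 + 375.7 − 57.97 = 328.572.
∂x/∂P = −1.57, so E_p = (−1.57)·(29.4/328.572) ≈ -0.14.
|E_p| < 1: demand is inelastic.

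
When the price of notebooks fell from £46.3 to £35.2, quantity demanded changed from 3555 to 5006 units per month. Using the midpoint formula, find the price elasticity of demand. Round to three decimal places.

%Δq = (5006 − 3555)/[(3555 + 5006)/2] = 1451/4280.5 ≈ 0.3390.
%ΔP = (35.2 − 46.3)/[(46.3 + 35.2)/2] = -11.1/40.75 ≈ -0.2724.
Arc elasticity E = %Δq/%ΔP ≈ 0.3390/-0.2724 ≈ -1.244.
|E| > 1: demand is elastic over this range.

-1.244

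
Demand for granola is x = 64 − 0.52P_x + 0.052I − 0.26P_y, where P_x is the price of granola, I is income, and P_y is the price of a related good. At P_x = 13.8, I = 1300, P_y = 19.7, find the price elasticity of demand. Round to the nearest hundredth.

-0.06

Substituting, x = 64 − 0.52(13.8) + 0.052(1300) − 0.26(19.7) = 64 − 7.176 + 67.6 − 5.122 = 119.302.
∂x/∂P_x = −0.52, so E_p = (−0.52)·(13.8/119.302) ≈ -0.06.
|E_p| < 1: demand is inelastic.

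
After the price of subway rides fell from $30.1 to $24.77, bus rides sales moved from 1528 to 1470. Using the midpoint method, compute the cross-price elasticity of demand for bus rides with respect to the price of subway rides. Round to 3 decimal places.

%ΔQ_x = (1470 − 1528)/[(1528+1470)/2] = -58/1499 ≈ -0.0387.
%ΔP_y = (24.77 − 30.1)/[(30.1+24.77)/2] ≈ -0.1943.
E_xy = -0.0387/-0.1943 ≈ 0.199.
E_xy > 0, so bus rides and subway rides are substitutes.

0.199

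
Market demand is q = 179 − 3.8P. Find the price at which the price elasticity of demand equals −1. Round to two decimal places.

For linear demand q = a − bP, E = −bP/(a − bP). |E| = 1 ⇒ bP = a − bP ⇒ P = a/(2b).
P = 179/(2·3.8) ≈ 23.55.

23.55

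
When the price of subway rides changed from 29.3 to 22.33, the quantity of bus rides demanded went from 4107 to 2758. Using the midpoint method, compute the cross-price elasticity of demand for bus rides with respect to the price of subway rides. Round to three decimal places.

1.456

%ΔQ_x = (2758 − 4107)/[(4107+2758)/2] = -1349/3432.5 ≈ -0.3930.
%ΔP_y = (22.33 − 29.3)/[(29.3+22.33)/2] ≈ -0.2700.
E_xy = -0.3930/-0.2700 ≈ 1.456.
E_xy > 0, so bus rides and subway rides are substitutes.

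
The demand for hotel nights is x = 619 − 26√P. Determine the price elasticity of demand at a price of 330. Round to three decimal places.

At P = 330, x = 146.6865.
dx/dP = −26/(2√P) = −26/(2·18.1659).
Point elasticity E = (dx/dP)·(P/x) = -0.7156 × 330/146.6865 ≈ -1.610.
|E| > 1, so demand is elastic at this price.

-1.610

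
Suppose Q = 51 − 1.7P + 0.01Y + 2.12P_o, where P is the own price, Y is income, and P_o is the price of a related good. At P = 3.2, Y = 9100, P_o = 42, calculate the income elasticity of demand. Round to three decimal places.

Evaluating quantity at (P, Y, P_o) gives Q = 51 − 1.7(3.2) + 0.01(9100) + 2.12(42) = 51 − 5.44 + 91 + 89.04 = 225.6.
∂Q/∂Y = +0.01, so E_I = 0.01·(9100/225.6) ≈ 0.403.
E_I ∈ (0,1): normal good (necessity).

0.403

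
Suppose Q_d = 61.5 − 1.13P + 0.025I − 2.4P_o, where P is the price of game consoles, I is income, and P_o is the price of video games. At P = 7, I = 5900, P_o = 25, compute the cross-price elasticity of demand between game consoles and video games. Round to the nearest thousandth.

-0.425

Substituting, Q_d = 61.5 − 1.13(7) + 0.025(5900) − 2.4(25) = 61.5 − 7.91 + 147.5 − 60 = 141.09.
∂Q_d/∂P_o = −2.4, so E_xy = -2.4·(25/141.09) ≈ -0.425.
E_xy < 0: the goods are complements.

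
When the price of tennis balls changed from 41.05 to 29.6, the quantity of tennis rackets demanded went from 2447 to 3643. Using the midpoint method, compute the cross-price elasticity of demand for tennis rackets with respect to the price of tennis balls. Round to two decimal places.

%ΔQ_x = (3643 − 2447)/[(2447+3643)/2] = 1196/3045 ≈ 0.3928.
%ΔP_y = (29.6 − 41.05)/[(41.05+29.6)/2] ≈ -0.3241.
E_xy = 0.3928/-0.3241 ≈ -1.21.
E_xy < 0, so tennis rackets and tennis balls are complements.

-1.21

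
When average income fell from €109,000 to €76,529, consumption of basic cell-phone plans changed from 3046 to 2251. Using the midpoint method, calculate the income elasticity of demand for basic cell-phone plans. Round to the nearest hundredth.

%ΔQ = (2251 − 3046)/[(3046+2251)/2] = -795/2648.5 ≈ -0.3002.
%ΔY = (76,529 − 109,000)/[(109,000+76,529)/2] = -32471/92764.5 ≈ -0.3500.
E_I = %ΔQ/%ΔY ≈ 0.86.
E_I ∈ (0,1): normal good (necessity).

0.86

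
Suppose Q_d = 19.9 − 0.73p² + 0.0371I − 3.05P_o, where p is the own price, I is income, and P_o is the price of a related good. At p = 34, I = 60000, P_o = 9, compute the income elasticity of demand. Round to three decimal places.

Q_d = 19.9 − 0.73(34)² + 0.0371(60000) − 3.05(9) = 19.9 − 843.88 + 2226 − 27.45 = 1374.57.
∂Q_d/∂I = +0.0371, so E_I = 0.0371·(60000/1374.57) ≈ 1.619.
E_I > 1: normal good (luxury).

1.619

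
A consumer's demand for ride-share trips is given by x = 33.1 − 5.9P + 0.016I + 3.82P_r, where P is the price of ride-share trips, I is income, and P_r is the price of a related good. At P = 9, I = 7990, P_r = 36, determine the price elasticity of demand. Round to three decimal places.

-0.216

Evaluating quantity at (P, I, P_r) gives x = 33.1 − 5.9(9) + 0.016(7990) + 3.82(36) = 33.1 − 53.1 + 127.84 + 137.52 = 245.36.
∂x/∂P = −5.9, so E_p = (−5.9)·(9/245.36) ≈ -0.216.
|E_p| < 1: demand is inelastic.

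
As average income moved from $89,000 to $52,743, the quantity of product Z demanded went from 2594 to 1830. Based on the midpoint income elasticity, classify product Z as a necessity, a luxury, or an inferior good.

necessity

%ΔQ = (1830 − 2594)/[(2594+1830)/2] = -764/2212 ≈ -0.3454.
%ΔI = (52,743 − 89,000)/[(89,000+52,743)/2] = -36257/70871.5 ≈ -0.5116.
E_I = %ΔQ/%ΔI ≈ 0.675.
E_I ∈ (0,1): normal good (necessity).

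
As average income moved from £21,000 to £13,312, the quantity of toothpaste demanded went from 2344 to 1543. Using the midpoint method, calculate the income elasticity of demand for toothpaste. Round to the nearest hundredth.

%ΔQ = (1543 − 2344)/[(2344+1543)/2] = -801/1943.5 ≈ -0.4121.
%ΔY = (13,312 − 21,000)/[(21,000+13,312)/2] = -7688/17156 ≈ -0.4481.
E_I = %ΔQ/%ΔY ≈ 0.92.
E_I ∈ (0,1): normal good (necessity).

0.92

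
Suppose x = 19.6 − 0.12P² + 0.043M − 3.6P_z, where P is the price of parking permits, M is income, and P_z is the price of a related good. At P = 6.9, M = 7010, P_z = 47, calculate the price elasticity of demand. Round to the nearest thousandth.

x = 19.6 − 0.12(6.9)² + 0.043(7010) − 3.6(47) = 19.6 − 5.7132 + 301.43 − 169.2 = 146.1168.
∂x/∂P = −2·0.12·P = -1.656, so E_p = -1.656·(6.9/146.1168) ≈ -0.078.
|E_p| < 1: demand is inelastic.

-0.078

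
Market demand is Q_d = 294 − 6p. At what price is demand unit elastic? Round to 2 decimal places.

For linear demand Q_d = a − bp, E = −bp/(a − bp). |E| = 1 ⇒ bp = a − bp ⇒ p = a/(2b).
p = 294/(2·6) = 24.50.

24.50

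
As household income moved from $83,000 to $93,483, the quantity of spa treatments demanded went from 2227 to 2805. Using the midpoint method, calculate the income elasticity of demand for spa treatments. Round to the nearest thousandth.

%ΔQ = (2805 − 2227)/[(2227+2805)/2] = 578/2516 ≈ 0.2297.
%ΔY = (93,483 − 83,000)/[(83,000+93,483)/2] = 10483/88241.5 ≈ 0.1188.
E_I = %ΔQ/%ΔY ≈ 1.934.
E_I > 1: normal good (luxury).

1.934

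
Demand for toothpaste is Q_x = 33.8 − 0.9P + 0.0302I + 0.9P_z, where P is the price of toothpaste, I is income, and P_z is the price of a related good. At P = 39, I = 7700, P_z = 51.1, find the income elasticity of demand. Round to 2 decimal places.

0.84

At the given point, Q_x = 33.8 − 0.9(39) + 0.0302(7700) + 0.9(51.1) = 33.8 − 35.1 + 232.54 + 45.99 = 277.23.
∂Q_x/∂I = +0.0302, so E_I = 0.0302·(7700/277.23) ≈ 0.84.
E_I ∈ (0,1): normal good (necessity).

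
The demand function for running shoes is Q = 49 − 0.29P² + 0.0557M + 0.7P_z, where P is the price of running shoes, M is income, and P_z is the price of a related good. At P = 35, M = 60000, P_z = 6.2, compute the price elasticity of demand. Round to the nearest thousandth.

-0.234

Evaluating quantity at (P, M, P_z) gives Q = 49 − 0.29(35)² + 0.0557(60000) + 0.7(6.2) = 49 − 355.25 + 3342 + 4.34 = 3040.09.
∂Q/∂P = −2·0.29·P = -20.3, so E_p = -20.3·(35/3040.09) ≈ -0.234.
|E_p| < 1: demand is inelastic.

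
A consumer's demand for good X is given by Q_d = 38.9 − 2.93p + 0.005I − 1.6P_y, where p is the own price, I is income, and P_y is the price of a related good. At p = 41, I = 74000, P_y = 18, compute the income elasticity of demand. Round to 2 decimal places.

At the given point, Q_d = 38.9 − 2.93(41) + 0.005(74000) − 1.6(18) = 38.9 − 120.13 + 370 − 28.8 = 259.97.
∂Q_d/∂I = +0.005, so E_I = 0.005·(74000/259.97) ≈ 1.42.
E_I > 1: normal good (luxury).

1.42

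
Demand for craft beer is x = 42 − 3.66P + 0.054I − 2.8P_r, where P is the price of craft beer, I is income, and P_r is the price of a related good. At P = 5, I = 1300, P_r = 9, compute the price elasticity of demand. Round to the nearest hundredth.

At the given point, x = 42 − 3.66(5) + 0.054(1300) − 2.8(9) = 42 − 18.3 + 70.2 − 25.2 = 68.7.
∂x/∂P = −3.66, so E_p = (−3.66)·(5/68.7) ≈ -0.27.
|E_p| < 1: demand is inelastic.

-0.27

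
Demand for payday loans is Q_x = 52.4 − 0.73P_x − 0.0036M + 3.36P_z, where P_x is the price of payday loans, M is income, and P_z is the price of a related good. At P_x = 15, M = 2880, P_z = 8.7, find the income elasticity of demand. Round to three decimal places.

-0.172

Q_x = 52.4 − 0.73(15) − 0.0036(2880) + 3.36(8.7) = 52.4 − 10.95 − 10.368 + 29.232 = 60.314.
∂Q_x/∂M = −0.0036, so E_I = -0.0036·(2880/60.314) ≈ -0.172.
E_I < 0: inferior good.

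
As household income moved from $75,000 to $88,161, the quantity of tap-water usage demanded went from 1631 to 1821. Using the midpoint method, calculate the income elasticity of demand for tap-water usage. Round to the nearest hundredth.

%ΔQ = (1821 − 1631)/[(1631+1821)/2] = 190/1726 ≈ 0.1101.
%ΔM = (88,161 − 75,000)/[(75,000+88,161)/2] = 13161/81580.5 ≈ 0.1613.
E_I = %ΔQ/%ΔM ≈ 0.68.
E_I ∈ (0,1): normal good (necessity).

0.68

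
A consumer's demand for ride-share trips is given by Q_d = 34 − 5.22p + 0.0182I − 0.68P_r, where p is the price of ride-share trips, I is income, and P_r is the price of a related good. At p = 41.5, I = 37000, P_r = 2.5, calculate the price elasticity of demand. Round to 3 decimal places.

-0.443

Evaluating quantity at (p, I, P_r) gives Q_d = 34 − 5.22(41.5) + 0.0182(37000) − 0.68(2.5) = 34 − 216.63 + 673.4 − 1.7 = 489.07.
∂Q_d/∂p = −5.22, so E_p = (−5.22)·(41.5/489.07) ≈ -0.443.
|E_p| < 1: demand is inelastic.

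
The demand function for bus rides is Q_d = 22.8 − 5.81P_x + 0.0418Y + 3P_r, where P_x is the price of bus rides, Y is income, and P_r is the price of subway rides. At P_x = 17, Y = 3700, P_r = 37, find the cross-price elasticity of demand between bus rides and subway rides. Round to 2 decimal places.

Q_d = 22.8 − 5.81(17) + 0.0418(3700) + 3(37) = 22.8 − 98.77 + 154.66 + 111 = 189.69.
∂Q_d/∂P_r = +3, so E_xy = 3·(37/189.69) ≈ 0.59.
E_xy > 0: the goods are substitutes.

0.59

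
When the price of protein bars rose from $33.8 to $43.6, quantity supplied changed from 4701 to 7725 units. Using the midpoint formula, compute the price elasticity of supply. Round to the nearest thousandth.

1.922

%Δq = (7725 − 4701)/[(4701 + 7725)/2] = 3024/6213 ≈ 0.4867.
%Δp = (43.6 − 33.8)/[(33.8 + 43.6)/2] = 9.8/38.7 ≈ 0.2532.
Arc elasticity E = %Δq/%Δp ≈ 0.4867/0.2532 ≈ 1.922.
|E| > 1: supply is elastic over this range.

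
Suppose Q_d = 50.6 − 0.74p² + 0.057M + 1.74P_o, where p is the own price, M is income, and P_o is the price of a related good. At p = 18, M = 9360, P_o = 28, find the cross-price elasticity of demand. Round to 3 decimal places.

0.124

Substituting, Q_d = 50.6 − 0.74(18)² + 0.057(9360) + 1.74(28) = 50.6 − 239.76 + 533.52 + 48.72 = 393.08.
∂Q_d/∂P_o = +1.74, so E_xy = 1.74·(28/393.08) ≈ 0.124.
E_xy > 0: the goods are substitutes.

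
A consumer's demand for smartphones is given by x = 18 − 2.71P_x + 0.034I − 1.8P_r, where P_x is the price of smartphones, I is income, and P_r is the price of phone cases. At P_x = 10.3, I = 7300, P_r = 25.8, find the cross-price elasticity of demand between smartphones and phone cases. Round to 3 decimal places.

Evaluating quantity at (P_x, I, P_r) gives x = 18 − 2.71(10.3) + 0.034(7300) − 1.8(25.8) = 18 − 27.913 + 248.2 − 46.44 = 191.847.
∂x/∂P_r = −1.8, so E_xy = -1.8·(25.8/191.847) ≈ -0.242.
E_xy < 0: the goods are complements.

-0.242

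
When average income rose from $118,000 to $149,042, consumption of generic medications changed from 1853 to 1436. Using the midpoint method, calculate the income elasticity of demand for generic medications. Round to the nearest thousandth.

-1.091

%ΔQ = (1436 − 1853)/[(1853+1436)/2] = -417/1644.5 ≈ -0.2536.
%ΔM = (149,042 − 118,000)/[(118,000+149,042)/2] = 31042/133521 ≈ 0.2325.
E_I = %ΔQ/%ΔM ≈ -1.091.
E_I < 0: inferior good.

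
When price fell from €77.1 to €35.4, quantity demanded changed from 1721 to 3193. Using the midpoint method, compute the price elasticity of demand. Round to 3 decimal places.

-0.808

%ΔQ = (3193 − 1721)/[(1721 + 3193)/2] = 1472/2457 ≈ 0.5991.
%Δp = (35.4 − 77.1)/[(77.1 + 35.4)/2] = -41.7/56.25 ≈ -0.7413.
Arc elasticity E = %ΔQ/%Δp ≈ 0.5991/-0.7413 ≈ -0.808.
|E| < 1: demand is inelastic over this range.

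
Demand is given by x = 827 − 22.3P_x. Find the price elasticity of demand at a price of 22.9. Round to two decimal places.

-1.61

At P_x = 22.9, x = 316.33.
dx/dP_x = −22.3.
Point elasticity E = (dx/dP_x)·(P_x/x) = -22.3 × 22.9/316.33 ≈ -1.61.
|E| > 1, so demand is elastic at this price.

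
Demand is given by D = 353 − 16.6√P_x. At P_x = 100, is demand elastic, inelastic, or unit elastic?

inelastic

At P_x = 100, D = 187.
dD/dP_x = −16.6/(2√P_x) = −16.6/(2·10).
Point elasticity E = (dD/dP_x)·(P_x/D) = -0.83 × 100/187 ≈ -0.444.
|E| ≈ 0.444 < 1, so demand is inelastic.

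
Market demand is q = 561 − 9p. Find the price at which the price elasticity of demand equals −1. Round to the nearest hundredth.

31.17

For linear demand q = a − bp, E = −bp/(a − bp). |E| = 1 ⇒ bp = a − bp ⇒ p = a/(2b).
p = 561/(2·9) ≈ 31.17.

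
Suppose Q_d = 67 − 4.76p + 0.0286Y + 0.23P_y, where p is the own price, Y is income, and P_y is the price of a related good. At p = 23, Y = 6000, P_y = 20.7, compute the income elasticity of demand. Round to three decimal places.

Substituting, Q_d = 67 − 4.76(23) + 0.0286(6000) + 0.23(20.7) = 67 − 109.48 + 171.6 + 4.761 = 133.881.
∂Q_d/∂Y = +0.0286, so E_I = 0.0286·(6000/133.881) ≈ 1.282.
E_I > 1: normal good (luxury).

1.282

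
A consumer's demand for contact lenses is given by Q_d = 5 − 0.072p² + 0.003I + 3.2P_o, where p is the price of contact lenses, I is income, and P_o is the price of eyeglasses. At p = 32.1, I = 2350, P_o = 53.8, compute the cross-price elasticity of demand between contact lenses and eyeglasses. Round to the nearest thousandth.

1.565

At the given point, Q_d = 5 − 0.072(32.1)² + 0.003(2350) + 3.2(53.8) = 5 − 74.1895 + 7.05 + 172.16 = 110.0205.
∂Q_d/∂P_o = +3.2, so E_xy = 3.2·(53.8/110.0205) ≈ 1.565.
E_xy > 0: the goods are substitutes.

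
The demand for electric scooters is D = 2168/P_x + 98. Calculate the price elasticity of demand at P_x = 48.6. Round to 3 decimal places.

-0.313

At P_x = 48.6, D = 142.6091.
dD/dP_x = −2168/P_x² = −0.9179.
Point elasticity E = (dD/dP_x)·(P_x/D) = -0.9179 × 48.6/142.6091 ≈ -0.313.
|E| < 1, so demand is inelastic at this price.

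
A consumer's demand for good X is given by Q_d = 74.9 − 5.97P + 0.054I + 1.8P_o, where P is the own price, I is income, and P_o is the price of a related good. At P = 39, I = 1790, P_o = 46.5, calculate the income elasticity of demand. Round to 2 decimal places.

4.31

Q_d = 74.9 − 5.97(39) + 0.054(1790) + 1.8(46.5) = 74.9 − 232.83 + 96.66 + 83.7 = 22.43.
∂Q_d/∂I = +0.054, so E_I = 0.054·(1790/22.43) ≈ 4.31.
E_I > 1: normal good (luxury).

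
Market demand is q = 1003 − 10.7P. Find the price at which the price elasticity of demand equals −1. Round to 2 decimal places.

46.87

For linear demand q = a − bP, E = −bP/(a − bP). |E| = 1 ⇒ bP = a − bP ⇒ P = a/(2b).
P = 1003/(2·10.7) ≈ 46.87.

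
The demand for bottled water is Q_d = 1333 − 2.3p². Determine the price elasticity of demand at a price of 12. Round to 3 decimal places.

At p = 12, Q_d = 1001.8.
dQ_d/dp = −2·2.3·p = −55.2.
Point elasticity E = (dQ_d/dp)·(p/Q_d) = -55.2 × 12/1001.8 ≈ -0.661.
|E| < 1, so demand is inelastic at this price.

-0.661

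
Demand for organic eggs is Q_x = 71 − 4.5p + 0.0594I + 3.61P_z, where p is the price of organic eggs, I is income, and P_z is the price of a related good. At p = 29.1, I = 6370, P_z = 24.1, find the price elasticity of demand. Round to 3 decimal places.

-0.323

At the given point, Q_x = 71 − 4.5(29.1) + 0.0594(6370) + 3.61(24.1) = 71 − 130.95 + 378.378 + 87.001 = 405.429.
∂Q_x/∂p = −4.5, so E_p = (−4.5)·(29.1/405.429) ≈ -0.323.
|E_p| < 1: demand is inelastic.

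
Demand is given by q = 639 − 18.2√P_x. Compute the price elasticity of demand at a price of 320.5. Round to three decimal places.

-0.520

At P_x = 320.5, q = 313.1742.
dq/dP_x = −18.2/(2√P_x) = −18.2/(2·17.9025).
Point elasticity E = (dq/dP_x)·(P_x/q) = -0.5083 × 320.5/313.1742 ≈ -0.520.
|E| < 1, so demand is inelastic at this price.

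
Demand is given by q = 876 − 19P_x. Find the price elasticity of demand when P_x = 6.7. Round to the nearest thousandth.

At P_x = 6.7, q = 748.7.
dq/dP_x = −19.
Point elasticity E = (dq/dP_x)·(P_x/q) = -19 × 6.7/748.7 ≈ -0.170.
|E| < 1, so demand is inelastic at this price.

-0.170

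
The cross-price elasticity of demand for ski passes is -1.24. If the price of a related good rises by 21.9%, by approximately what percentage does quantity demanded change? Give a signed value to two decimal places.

%ΔQ ≈ E × %ΔP_y = (-1.24) × (21.9%) ≈ -27.16%.

-27.16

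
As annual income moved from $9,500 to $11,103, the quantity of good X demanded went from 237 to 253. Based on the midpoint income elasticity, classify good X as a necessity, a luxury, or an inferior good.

necessity

%ΔQ = (253 − 237)/[(237+253)/2] = 16/245 ≈ 0.0653.
%ΔI = (11,103 − 9,500)/[(9,500+11,103)/2] = 1603/10301.5 ≈ 0.1556.
E_I = %ΔQ/%ΔI ≈ 0.420.
E_I ∈ (0,1): normal good (necessity).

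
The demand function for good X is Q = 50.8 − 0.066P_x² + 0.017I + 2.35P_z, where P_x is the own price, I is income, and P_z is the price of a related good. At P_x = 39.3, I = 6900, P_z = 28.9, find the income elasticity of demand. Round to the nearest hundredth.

Evaluating quantity at (P_x, I, P_z) gives Q = 50.8 − 0.066(39.3)² + 0.017(6900) + 2.35(28.9) = 50.8 − 101.9363 + 117.3 + 67.915 = 134.0787.
∂Q/∂I = +0.017, so E_I = 0.017·(6900/134.0787) ≈ 0.87.
E_I ∈ (0,1): normal good (necessity).

0.87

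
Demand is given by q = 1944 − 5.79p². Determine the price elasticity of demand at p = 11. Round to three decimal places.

-1.127

At p = 11, q = 1243.41.
dq/dp = −2·5.79·p = −127.38.
Point elasticity E = (dq/dp)·(p/q) = -127.38 × 11/1243.41 ≈ -1.127.
|E| > 1, so demand is elastic at this price.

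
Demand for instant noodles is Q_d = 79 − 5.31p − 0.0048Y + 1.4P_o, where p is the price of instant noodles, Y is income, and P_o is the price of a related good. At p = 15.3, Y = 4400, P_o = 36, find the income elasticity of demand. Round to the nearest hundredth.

-0.78

At the given point, Q_d = 79 − 5.31(15.3) − 0.0048(4400) + 1.4(36) = 79 − 81.243 − 21.12 + 50.4 = 27.037.
∂Q_d/∂Y = −0.0048, so E_I = -0.0048·(4400/27.037) ≈ -0.78.
E_I < 0: inferior good.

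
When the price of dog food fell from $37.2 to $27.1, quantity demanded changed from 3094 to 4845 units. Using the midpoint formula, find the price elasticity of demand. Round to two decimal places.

%Δq = (4845 − 3094)/[(3094 + 4845)/2] = 1751/3969.5 ≈ 0.4411.
%ΔP = (27.1 − 37.2)/[(37.2 + 27.1)/2] = -10.1/32.15 ≈ -0.3142.
Arc elasticity E = %Δq/%ΔP ≈ 0.4411/-0.3142 ≈ -1.40.
|E| > 1: demand is elastic over this range.

-1.40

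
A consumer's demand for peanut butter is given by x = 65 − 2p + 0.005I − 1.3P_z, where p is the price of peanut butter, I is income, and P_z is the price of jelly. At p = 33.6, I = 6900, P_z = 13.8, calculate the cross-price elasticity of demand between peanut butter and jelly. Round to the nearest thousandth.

-1.249

First evaluate x: 65 − 2(33.6) + 0.005(6900) − 1.3(13.8) = 65 − 67.2 + 34.5 − 17.94 = 14.36.
∂x/∂P_z = −1.3, so E_xy = -1.3·(13.8/14.36) ≈ -1.249.
E_xy < 0: the goods are complements.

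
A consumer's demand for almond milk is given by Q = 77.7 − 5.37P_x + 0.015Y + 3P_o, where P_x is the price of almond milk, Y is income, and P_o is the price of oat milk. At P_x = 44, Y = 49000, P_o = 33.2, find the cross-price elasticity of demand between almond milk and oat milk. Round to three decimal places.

At the given point, Q = 77.7 − 5.37(44) + 0.015(49000) + 3(33.2) = 77.7 − 236.28 + 735 + 99.6 = 676.02.
∂Q/∂P_o = +3, so E_xy = 3·(33.2/676.02) ≈ 0.147.
E_xy > 0: the goods are substitutes.

0.147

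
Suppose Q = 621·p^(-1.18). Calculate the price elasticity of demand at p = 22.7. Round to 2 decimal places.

For a Cobb–Douglas (constant-elasticity) form Q = A·p^α·…, the elasticity with respect to p equals the exponent α at every point.
Here the exponent on p is -1.18, so the price elasticity of demand is -1.18.

-1.18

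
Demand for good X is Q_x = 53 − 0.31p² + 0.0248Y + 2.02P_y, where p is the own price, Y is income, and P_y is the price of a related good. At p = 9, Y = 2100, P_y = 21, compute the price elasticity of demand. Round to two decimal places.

-0.41

Evaluating quantity at (p, Y, P_y) gives Q_x = 53 − 0.31(9)² + 0.0248(2100) + 2.02(21) = 53 − 25.11 + 52.08 + 42.42 = 122.39.
∂Q_x/∂p = −2·0.31·p = -5.58, so E_p = -5.58·(9/122.39) ≈ -0.41.
|E_p| < 1: demand is inelastic.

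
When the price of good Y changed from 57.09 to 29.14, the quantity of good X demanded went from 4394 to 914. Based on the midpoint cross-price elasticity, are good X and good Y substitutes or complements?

substitutes

%ΔQ_x = (914 − 4394)/[(4394+914)/2] = -3480/2654 ≈ -1.3112.
%ΔP_y = (29.14 − 57.09)/[(57.09+29.14)/2] ≈ -0.6483.
E_xy = -1.3112/-0.6483 ≈ 2.023.
E_xy > 0, so the goods are substitutes.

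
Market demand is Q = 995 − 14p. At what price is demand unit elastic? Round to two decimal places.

For linear demand Q = a − bp, E = −bp/(a − bp). |E| = 1 ⇒ bp = a − bp ⇒ p = a/(2b).
p = 995/(2·14) ≈ 35.54.

35.54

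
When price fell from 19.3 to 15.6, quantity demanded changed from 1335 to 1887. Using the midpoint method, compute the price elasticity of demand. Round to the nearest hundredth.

%Δq = (1887 − 1335)/[(1335 + 1887)/2] = 552/1611 ≈ 0.3426.
%Δp = (15.6 − 19.3)/[(19.3 + 15.6)/2] = -3.7/17.45 ≈ -0.2120.
Arc elasticity E = %Δq/%Δp ≈ 0.3426/-0.2120 ≈ -1.62.
|E| > 1: demand is elastic over this range.

-1.62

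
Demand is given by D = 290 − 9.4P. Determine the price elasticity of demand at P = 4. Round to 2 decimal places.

-0.15

At P = 4, D = 252.4.
dD/dP = −9.4.
Point elasticity E = (dD/dP)·(P/D) = -9.4 × 4/252.4 ≈ -0.15.
|E| < 1, so demand is inelastic at this price.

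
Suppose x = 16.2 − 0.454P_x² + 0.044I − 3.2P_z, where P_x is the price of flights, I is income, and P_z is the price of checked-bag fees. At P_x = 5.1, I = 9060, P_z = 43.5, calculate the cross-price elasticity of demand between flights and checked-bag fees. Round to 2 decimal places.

Substituting, x = 16.2 − 0.454(5.1)² + 0.044(9060) − 3.2(43.5) = 16.2 − 11.8085 + 398.64 − 139.2 = 263.8315.
∂x/∂P_z = −3.2, so E_xy = -3.2·(43.5/263.8315) ≈ -0.53.
E_xy < 0: the goods are complements.

-0.53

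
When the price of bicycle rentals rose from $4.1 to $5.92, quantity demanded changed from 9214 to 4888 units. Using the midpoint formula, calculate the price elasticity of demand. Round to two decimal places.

%ΔQ = (4888 − 9214)/[(9214 + 4888)/2] = -4326/7051 ≈ -0.6135.
%Δp = (5.92 − 4.1)/[(4.1 + 5.92)/2] = 1.82/5.01 ≈ 0.3633.
Arc elasticity E = %ΔQ/%Δp ≈ -0.6135/0.3633 ≈ -1.69.
|E| > 1: demand is elastic over this range.

-1.69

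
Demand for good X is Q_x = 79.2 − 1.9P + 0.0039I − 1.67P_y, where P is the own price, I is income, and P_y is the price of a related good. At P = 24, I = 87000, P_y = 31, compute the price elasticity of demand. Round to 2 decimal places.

-0.14

First evaluate Q_x: 79.2 − 1.9(24) + 0.0039(87000) − 1.67(31) = 79.2 − 45.6 + 339.3 − 51.77 = 321.13.
∂Q_x/∂P = −1.9, so E_p = (−1.9)·(24/321.13) ≈ -0.14.
|E_p| < 1: demand is inelastic.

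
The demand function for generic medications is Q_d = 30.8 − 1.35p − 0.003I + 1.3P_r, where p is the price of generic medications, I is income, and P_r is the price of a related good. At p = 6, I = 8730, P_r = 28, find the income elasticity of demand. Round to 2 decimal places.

-0.80

Substituting, Q_d = 30.8 − 1.35(6) − 0.003(8730) + 1.3(28) = 30.8 − 8.1 − 26.19 + 36.4 = 32.91.
∂Q_d/∂I = −0.003, so E_I = -0.003·(8730/32.91) ≈ -0.80.
E_I < 0: inferior good.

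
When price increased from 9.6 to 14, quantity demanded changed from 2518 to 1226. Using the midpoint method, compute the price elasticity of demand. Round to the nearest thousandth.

%ΔQ = (1226 − 2518)/[(2518 + 1226)/2] = -1292/1872 ≈ -0.6902.
%ΔP = (14 − 9.6)/[(9.6 + 14)/2] = 4.4/11.8 ≈ 0.3729.
Arc elasticity E = %ΔQ/%ΔP ≈ -0.6902/0.3729 ≈ -1.851.
|E| > 1: demand is elastic over this range.

-1.851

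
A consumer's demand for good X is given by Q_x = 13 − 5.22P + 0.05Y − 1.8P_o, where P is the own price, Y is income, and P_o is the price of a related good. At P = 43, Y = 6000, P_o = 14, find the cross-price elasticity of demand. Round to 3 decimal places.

-0.398

First evaluate Q_x: 13 − 5.22(43) + 0.05(6000) − 1.8(14) = 13 − 224.46 + 300 − 25.2 = 63.34.
∂Q_x/∂P_o = −1.8, so E_xy = -1.8·(14/63.34) ≈ -0.398.
E_xy < 0: the goods are complements.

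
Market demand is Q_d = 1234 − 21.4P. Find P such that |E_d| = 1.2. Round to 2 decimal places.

Set −bP/(a − bP) = −1.2 ⇒ bP = 1.2(a − bP) ⇒ bP(1+1.2) = 1.2·a.
P = 1.2·1234/(21.4·2.2) ≈ 31.45.

31.45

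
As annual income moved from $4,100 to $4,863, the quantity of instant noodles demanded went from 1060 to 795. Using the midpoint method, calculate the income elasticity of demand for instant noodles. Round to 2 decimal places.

%ΔQ = (795 − 1060)/[(1060+795)/2] = -265/927.5 ≈ -0.2857.
%ΔI = (4,863 − 4,100)/[(4,100+4,863)/2] = 763/4481.5 ≈ 0.1703.
E_I = %ΔQ/%ΔI ≈ -1.68.
E_I < 0: inferior good.

-1.68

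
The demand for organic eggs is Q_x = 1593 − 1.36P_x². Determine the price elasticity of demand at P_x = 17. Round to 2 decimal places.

At P_x = 17, Q_x = 1199.96.
dQ_x/dP_x = −2·1.36·P_x = −46.24.
Point elasticity E = (dQ_x/dP_x)·(P_x/Q_x) = -46.24 × 17/1199.96 ≈ -0.66.
|E| < 1, so demand is inelastic at this price.

-0.66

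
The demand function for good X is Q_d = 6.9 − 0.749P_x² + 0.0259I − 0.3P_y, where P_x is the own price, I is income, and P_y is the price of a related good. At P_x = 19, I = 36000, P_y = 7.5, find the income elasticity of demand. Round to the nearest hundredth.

1.40

Substituting, Q_d = 6.9 − 0.749(19)² + 0.0259(36000) − 0.3(7.5) = 6.9 − 270.389 + 932.4 − 2.25 = 666.661.
∂Q_d/∂I = +0.0259, so E_I = 0.0259·(36000/666.661) ≈ 1.40.
E_I > 1: normal good (luxury).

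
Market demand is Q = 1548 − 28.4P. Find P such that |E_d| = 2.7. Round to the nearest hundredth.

39.78

Set −bP/(a − bP) = −2.7 ⇒ bP = 2.7(a − bP) ⇒ bP(1+2.7) = 2.7·a.
P = 2.7·1548/(28.4·3.7) ≈ 39.78.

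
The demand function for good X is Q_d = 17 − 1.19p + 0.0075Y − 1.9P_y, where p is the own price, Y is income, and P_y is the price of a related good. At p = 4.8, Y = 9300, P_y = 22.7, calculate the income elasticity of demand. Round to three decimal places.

1.840

At the given point, Q_d = 17 − 1.19(4.8) + 0.0075(9300) − 1.9(22.7) = 17 − 5.712 + 69.75 − 43.13 = 37.908.
∂Q_d/∂Y = +0.0075, so E_I = 0.0075·(9300/37.908) ≈ 1.840.
E_I > 1: normal good (luxury).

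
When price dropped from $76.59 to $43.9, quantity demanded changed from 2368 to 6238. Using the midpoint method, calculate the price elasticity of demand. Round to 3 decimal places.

%Δq = (6238 − 2368)/[(2368 + 6238)/2] = 3870/4303 ≈ 0.8994.
%Δp = (43.9 − 76.59)/[(76.59 + 43.9)/2] = -32.69/60.245 ≈ -0.5426.
Arc elasticity E = %Δq/%Δp ≈ 0.8994/-0.5426 ≈ -1.657.
|E| > 1: demand is elastic over this range.

-1.657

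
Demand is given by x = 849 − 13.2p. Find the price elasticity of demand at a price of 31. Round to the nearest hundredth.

At p = 31, x = 439.8.
dx/dp = −13.2.
Point elasticity E = (dx/dp)·(p/x) = -13.2 × 31/439.8 ≈ -0.93.
|E| < 1, so demand is inelastic at this price.

-0.93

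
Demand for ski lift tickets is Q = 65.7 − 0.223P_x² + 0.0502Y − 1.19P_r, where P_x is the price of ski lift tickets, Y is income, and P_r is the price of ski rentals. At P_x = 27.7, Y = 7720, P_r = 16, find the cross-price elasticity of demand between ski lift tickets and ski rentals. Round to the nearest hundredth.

At the given point, Q = 65.7 − 0.223(27.7)² + 0.0502(7720) − 1.19(16) = 65.7 − 171.1057 + 387.544 − 19.04 = 263.0983.
∂Q/∂P_r = −1.19, so E_xy = -1.19·(16/263.0983) ≈ -0.07.
E_xy < 0: the goods are complements.

-0.07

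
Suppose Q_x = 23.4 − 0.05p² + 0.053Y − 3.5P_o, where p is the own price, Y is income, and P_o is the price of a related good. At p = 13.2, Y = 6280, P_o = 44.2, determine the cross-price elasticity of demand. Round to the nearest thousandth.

-0.802

Evaluating quantity at (p, Y, P_o) gives Q_x = 23.4 − 0.05(13.2)² + 0.053(6280) − 3.5(44.2) = 23.4 − 8.712 + 332.84 − 154.7 = 192.828.
∂Q_x/∂P_o = −3.5, so E_xy = -3.5·(44.2/192.828) ≈ -0.802.
E_xy < 0: the goods are complements.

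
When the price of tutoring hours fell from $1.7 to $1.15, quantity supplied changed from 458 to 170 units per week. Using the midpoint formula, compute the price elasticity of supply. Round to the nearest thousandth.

2.376

%ΔQ = (170 − 458)/[(458 + 170)/2] = -288/314 ≈ -0.9172.
%ΔP = (1.15 − 1.7)/[(1.7 + 1.15)/2] = -0.55/1.425 ≈ -0.3860.
Arc elasticity E = %ΔQ/%ΔP ≈ -0.9172/-0.3860 ≈ 2.376.
|E| > 1: supply is elastic over this range.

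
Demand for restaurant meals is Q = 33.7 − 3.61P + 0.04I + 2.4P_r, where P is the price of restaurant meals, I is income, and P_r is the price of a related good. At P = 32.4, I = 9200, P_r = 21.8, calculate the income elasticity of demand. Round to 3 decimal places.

1.092

At the given point, Q = 33.7 − 3.61(32.4) + 0.04(9200) + 2.4(21.8) = 33.7 − 116.964 + 368 + 52.32 = 337.056.
∂Q/∂I = +0.04, so E_I = 0.04·(9200/337.056) ≈ 1.092.
E_I > 1: normal good (luxury).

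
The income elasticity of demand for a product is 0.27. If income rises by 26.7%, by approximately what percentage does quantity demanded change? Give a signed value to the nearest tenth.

7.2

%ΔQ ≈ E × %ΔI = (0.27) × (26.7%) ≈ 7.2%.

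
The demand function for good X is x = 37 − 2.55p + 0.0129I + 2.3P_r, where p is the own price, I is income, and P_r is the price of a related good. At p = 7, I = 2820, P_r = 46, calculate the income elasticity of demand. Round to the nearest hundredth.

Substituting, x = 37 − 2.55(7) + 0.0129(2820) + 2.3(46) = 37 − 17.85 + 36.378 + 105.8 = 161.328.
∂x/∂I = +0.0129, so E_I = 0.0129·(2820/161.328) ≈ 0.23.
E_I ∈ (0,1): normal good (necessity).

0.23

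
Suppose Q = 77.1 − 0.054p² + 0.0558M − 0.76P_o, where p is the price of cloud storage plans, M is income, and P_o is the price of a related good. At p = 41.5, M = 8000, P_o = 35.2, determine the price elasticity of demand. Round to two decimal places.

At the given point, Q = 77.1 − 0.054(41.5)² + 0.0558(8000) − 0.76(35.2) = 77.1 − 93.0015 + 446.4 − 26.752 = 403.7465.
∂Q/∂p = −2·0.054·p = -4.482, so E_p = -4.482·(41.5/403.7465) ≈ -0.46.
|E_p| < 1: demand is inelastic.

-0.46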